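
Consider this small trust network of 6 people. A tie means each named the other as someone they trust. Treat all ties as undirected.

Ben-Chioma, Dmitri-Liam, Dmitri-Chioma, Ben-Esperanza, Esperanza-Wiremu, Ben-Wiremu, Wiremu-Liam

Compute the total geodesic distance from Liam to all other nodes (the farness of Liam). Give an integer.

8

Distances from Liam: Ben:2, Chioma:2, Dmitri:1, Esperanza:2, Wiremu:1.
Sum = 2 + 2 + 1 + 2 + 1 = 8.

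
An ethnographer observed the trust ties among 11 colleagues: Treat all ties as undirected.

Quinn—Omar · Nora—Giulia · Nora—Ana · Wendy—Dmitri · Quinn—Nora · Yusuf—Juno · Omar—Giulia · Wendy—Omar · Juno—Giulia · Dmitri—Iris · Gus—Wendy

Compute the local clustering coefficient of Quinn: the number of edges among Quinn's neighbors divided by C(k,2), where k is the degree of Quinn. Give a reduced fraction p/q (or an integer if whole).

Quinn's neighbors: Nora and Omar (k = 2).
Possible neighbor pairs: C(2,2) = 1. Edges among them: none → e = 0.
Clustering(Quinn) = 0/1.

0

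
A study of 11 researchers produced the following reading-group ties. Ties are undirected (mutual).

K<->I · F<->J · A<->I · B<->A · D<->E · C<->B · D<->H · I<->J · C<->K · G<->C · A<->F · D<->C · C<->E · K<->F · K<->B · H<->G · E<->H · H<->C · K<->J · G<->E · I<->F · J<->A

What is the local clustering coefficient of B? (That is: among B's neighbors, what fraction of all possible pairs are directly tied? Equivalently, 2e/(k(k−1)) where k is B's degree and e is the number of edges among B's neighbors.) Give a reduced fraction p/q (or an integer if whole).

B's neighbors: A, C, and K (k = 3).
Possible neighbor pairs: C(3,2) = 3. Edges among them: C–K → e = 1.
Clustering(B) = 1/3.

1/3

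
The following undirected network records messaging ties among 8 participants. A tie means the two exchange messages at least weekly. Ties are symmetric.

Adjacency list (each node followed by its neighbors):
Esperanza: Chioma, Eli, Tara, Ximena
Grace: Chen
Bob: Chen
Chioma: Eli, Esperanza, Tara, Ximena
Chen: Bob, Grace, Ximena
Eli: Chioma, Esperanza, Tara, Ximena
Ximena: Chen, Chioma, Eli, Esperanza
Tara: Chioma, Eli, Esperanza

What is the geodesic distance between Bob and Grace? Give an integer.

2

One shortest route is Bob – Chen – Grace, which uses 2 edges, and Bob and Grace are not directly tied, so nothing shorter exists. So d(Bob,Grace) = 2.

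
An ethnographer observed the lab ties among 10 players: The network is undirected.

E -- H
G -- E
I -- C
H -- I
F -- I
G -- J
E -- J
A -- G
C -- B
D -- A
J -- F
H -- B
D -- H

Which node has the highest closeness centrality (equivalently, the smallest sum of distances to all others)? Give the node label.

Farness (sum of distances to all others) for each node — A:21, B:20, C:23, D:19, E:16, F:19, G:19, H:14, I:17, J:18.
The smallest farness is 14, for H, so H has the highest closeness.

H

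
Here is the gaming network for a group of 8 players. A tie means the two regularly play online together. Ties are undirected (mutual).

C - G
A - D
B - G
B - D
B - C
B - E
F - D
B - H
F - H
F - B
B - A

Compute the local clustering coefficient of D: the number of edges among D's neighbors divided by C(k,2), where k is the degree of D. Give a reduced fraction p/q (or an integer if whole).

2/3

D's neighbors: A, B, and F (k = 3).
Possible neighbor pairs: C(3,2) = 3. Edges among them: A–B, B–F → e = 2.
Clustering(D) = 2/3.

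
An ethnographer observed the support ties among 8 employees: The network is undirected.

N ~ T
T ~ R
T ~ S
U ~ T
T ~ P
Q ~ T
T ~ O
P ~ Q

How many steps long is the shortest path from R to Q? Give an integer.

2

One shortest route is R – T – Q, which uses 2 edges, and R and Q are not directly tied, so nothing shorter exists. So d(R,Q) = 2.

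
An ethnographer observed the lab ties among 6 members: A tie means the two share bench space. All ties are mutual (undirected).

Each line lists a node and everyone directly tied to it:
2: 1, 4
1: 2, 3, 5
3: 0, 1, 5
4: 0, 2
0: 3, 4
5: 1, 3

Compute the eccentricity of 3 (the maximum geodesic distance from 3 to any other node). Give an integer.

2

Distances from 3: 0:1, 1:1, 2:2, 4:2, 5:1.
The largest is 2 (to 4 and 2), so the eccentricity of 3 is 2.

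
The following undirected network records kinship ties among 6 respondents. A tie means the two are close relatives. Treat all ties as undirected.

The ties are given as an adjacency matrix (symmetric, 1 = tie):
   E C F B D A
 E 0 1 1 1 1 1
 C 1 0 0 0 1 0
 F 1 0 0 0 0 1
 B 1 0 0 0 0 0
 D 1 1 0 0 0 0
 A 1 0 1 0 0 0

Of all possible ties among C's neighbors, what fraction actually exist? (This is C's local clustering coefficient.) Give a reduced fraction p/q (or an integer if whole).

1

C's neighbors: D and E (k = 2).
Possible neighbor pairs: C(2,2) = 1. Edges among them: D–E → e = 1.
Clustering(C) = 1/1.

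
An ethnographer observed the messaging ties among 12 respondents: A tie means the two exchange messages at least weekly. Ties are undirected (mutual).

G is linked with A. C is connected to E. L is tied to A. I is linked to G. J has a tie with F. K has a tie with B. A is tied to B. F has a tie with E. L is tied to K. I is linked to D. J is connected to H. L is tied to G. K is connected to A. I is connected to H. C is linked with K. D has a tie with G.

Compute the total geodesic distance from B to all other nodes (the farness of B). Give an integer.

30

Distances from B: A:1, C:2, D:3, E:3, F:4, G:2, H:4, I:3, J:5, K:1, L:2.
Sum = 1 + 2 + 3 + 3 + 4 + 2 + 4 + 3 + 5 + 1 + 2 = 30.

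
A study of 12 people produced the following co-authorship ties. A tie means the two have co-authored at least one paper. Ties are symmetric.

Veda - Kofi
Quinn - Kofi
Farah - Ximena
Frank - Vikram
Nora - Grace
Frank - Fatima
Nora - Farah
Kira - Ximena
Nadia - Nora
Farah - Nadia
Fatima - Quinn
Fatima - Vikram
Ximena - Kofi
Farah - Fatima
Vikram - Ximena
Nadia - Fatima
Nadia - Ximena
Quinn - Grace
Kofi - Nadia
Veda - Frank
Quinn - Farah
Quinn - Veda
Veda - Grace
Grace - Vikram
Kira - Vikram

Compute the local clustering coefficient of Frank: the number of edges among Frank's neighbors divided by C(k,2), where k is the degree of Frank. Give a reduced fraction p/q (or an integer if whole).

Frank's neighbors: Fatima, Veda, and Vikram (k = 3).
Possible neighbor pairs: C(3,2) = 3. Edges among them: Fatima–Vikram → e = 1.
Clustering(Frank) = 1/3.

1/3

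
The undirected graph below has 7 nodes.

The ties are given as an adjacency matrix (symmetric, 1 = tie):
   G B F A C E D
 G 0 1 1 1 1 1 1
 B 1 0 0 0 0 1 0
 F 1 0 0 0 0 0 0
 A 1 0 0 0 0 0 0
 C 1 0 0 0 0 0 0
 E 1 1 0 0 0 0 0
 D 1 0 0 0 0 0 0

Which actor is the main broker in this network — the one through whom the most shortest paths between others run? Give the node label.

G

Unnormalized betweenness of each node: A:0, B:0, C:0, D:0, E:0, F:0, G:14.
G has the largest value, 14, making it the main broker — the node through which the most shortest paths run.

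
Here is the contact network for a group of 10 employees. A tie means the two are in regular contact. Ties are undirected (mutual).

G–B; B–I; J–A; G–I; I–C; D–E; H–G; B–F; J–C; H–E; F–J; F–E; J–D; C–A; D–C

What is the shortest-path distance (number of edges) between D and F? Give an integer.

2

One shortest route is D – E – F, which uses 2 edges, and D and F are not directly tied, so nothing shorter exists. So d(D,F) = 2.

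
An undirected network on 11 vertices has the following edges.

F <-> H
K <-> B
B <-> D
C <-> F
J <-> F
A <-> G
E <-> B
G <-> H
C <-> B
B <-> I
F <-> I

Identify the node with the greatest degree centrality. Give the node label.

B

Degrees — A:1, B:5, C:2, D:1, E:1, F:4, G:2, H:2, I:2, J:1, K:1.
The maximum is 5, attained only by B.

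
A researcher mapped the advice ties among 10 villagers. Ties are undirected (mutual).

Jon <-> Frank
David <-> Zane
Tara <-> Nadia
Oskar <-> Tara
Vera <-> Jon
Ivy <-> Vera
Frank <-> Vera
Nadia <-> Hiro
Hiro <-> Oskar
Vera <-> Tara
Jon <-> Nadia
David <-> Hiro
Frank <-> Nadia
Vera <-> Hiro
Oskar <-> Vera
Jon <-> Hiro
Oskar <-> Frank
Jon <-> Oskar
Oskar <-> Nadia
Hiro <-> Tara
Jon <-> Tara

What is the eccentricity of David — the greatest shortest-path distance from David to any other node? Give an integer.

3

Distances from David: Frank:3, Hiro:1, Ivy:3, Jon:2, Nadia:2, Oskar:2, Tara:2, Vera:2, Zane:1.
The largest is 3 (to Ivy and Frank), so the eccentricity of David is 3.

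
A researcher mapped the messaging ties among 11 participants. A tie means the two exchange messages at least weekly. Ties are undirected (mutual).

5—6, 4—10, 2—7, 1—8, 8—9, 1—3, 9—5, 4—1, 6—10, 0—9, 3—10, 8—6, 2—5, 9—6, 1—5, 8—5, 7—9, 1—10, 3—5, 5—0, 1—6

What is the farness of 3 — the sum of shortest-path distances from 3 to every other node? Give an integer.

18

Distances from 3: 0:2, 1:1, 2:2, 4:2, 5:1, 6:2, 7:3, 8:2, 9:2, 10:1.
Sum = 2 + 1 + 2 + 2 + 1 + 2 + 3 + 2 + 2 + 1 = 18.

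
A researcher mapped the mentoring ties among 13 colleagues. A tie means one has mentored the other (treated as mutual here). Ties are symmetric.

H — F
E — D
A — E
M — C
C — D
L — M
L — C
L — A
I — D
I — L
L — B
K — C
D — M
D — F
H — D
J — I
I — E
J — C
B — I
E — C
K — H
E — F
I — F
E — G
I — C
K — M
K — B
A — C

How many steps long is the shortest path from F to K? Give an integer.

2

One shortest route is F – H – K, which uses 2 edges, and F and K are not directly tied, so nothing shorter exists. So d(F,K) = 2.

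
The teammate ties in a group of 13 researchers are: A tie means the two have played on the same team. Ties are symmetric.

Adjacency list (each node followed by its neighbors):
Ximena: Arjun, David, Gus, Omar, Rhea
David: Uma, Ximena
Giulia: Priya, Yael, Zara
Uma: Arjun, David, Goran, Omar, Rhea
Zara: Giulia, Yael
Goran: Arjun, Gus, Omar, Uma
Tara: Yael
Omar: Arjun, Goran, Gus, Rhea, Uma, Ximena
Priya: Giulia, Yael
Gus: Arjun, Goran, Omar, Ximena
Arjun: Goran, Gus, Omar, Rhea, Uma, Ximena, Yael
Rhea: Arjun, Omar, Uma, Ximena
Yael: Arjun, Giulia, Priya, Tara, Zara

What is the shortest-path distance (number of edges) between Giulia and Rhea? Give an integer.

One shortest route is Giulia – Yael – Arjun – Rhea, which uses 3 edges, and at distance 2 from Giulia we only reach {Arjun, Tara}, which does not include Rhea. So d(Giulia,Rhea) = 3.

3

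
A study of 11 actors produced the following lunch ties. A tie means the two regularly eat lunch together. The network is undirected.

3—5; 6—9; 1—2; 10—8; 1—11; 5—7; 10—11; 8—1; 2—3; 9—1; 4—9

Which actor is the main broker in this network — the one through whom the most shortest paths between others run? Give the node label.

1

Unnormalized betweenness of each node: 1:67/2, 2:21, 3:16, 4:0, 5:9, 6:0, 7:0, 8:4, 9:17, 10:1/2, 11:4.
1 has the largest value, 67/2, making it the main broker — the node through which the most shortest paths run.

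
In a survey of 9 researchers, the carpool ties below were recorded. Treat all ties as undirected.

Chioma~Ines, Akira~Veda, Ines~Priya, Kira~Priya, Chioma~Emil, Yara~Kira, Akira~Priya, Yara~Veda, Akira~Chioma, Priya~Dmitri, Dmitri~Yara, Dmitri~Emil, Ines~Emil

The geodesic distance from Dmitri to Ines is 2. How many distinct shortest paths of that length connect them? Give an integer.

The shortest distance is 2. The length-2 paths are: Dmitri–Emil–Ines; Dmitri–Priya–Ines.
That gives 2 distinct shortest paths.

2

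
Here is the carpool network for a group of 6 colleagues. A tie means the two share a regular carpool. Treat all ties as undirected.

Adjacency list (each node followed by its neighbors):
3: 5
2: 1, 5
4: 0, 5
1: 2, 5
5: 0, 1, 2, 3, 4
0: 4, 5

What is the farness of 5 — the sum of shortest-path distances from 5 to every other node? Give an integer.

5

Distances from 5: 0:1, 1:1, 2:1, 3:1, 4:1.
Sum = 1 + 1 + 1 + 1 + 1 = 5.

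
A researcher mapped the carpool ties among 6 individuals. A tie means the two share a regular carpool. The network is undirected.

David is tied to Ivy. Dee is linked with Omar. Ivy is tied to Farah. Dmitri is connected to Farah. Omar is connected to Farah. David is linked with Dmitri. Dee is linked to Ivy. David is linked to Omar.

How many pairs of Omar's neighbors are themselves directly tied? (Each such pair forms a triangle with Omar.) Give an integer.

Omar's neighbors are David, Dee, and Farah, but none of them are tied to each other, so no triangle contains Omar.

0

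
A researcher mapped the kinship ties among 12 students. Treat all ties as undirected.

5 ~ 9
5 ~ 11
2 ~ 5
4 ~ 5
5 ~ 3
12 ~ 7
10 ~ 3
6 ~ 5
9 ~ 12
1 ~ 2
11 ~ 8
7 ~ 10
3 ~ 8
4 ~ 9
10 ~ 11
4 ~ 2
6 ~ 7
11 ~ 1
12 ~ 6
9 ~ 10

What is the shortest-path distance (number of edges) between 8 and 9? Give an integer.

3

One shortest route is 8 – 11 – 5 – 9, which uses 3 edges, and at distance 2 from 8 we only reach {1, 5, 10}, which does not include 9. So d(8,9) = 3.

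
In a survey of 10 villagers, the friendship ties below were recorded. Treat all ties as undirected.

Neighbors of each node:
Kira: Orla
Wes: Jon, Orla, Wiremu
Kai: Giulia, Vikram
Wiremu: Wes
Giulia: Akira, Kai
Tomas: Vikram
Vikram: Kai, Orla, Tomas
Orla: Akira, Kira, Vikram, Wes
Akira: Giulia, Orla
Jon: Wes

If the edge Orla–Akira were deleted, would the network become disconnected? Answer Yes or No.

No

Even without that edge, Orla still reaches Akira via Orla – Vikram – Kai – Giulia – Akira, so the network stays connected. Not a bridge.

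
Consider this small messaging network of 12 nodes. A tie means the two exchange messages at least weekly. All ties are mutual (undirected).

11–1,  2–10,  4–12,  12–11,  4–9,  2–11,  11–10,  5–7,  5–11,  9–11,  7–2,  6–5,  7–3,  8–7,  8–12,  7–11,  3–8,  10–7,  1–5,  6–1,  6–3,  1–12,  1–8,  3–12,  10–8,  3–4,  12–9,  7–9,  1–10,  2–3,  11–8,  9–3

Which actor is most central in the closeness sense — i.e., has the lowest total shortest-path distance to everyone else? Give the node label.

11

Farness (sum of distances to all others) for each node — 1:16, 2:18, 3:15, 4:21, 5:19, 6:19, 7:15, 8:16, 9:17, 10:18, 11:14, 12:16.
The smallest farness is 14, for 11, so 11 has the highest closeness.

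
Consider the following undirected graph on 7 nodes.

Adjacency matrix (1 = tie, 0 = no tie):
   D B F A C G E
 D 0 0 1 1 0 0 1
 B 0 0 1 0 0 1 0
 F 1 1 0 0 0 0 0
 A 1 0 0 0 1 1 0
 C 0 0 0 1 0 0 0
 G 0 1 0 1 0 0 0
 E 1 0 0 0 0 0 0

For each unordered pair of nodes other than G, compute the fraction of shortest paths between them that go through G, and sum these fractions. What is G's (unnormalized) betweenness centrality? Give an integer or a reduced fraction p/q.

Pairs whose geodesics pass through G — B–A: 1; B–C: 1.
All other pairs contribute 0.
Summing the contributions gives betweenness(G) = 2.

2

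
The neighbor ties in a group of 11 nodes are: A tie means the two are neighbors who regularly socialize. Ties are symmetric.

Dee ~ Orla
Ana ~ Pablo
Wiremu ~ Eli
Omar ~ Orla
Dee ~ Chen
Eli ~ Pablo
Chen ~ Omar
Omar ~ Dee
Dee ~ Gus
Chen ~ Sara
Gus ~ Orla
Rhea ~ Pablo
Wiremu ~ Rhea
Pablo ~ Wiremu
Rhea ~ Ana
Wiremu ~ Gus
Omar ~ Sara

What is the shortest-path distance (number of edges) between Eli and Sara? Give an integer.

One shortest route is Eli – Wiremu – Gus – Dee – Omar – Sara, which uses 5 edges, and at distance 4 from Eli we only reach {Chen, Omar}, which does not include Sara. So d(Eli,Sara) = 5.

5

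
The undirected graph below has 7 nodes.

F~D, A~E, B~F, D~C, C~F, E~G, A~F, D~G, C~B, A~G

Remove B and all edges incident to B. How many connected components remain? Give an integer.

1

B's neighbors (C and F) remain reachable from one another through other ties, so the rest of the network stays in one piece.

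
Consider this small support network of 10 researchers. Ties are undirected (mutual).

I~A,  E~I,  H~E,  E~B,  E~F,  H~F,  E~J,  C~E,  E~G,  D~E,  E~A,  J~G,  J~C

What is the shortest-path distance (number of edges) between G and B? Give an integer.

One shortest route is G – E – B, which uses 2 edges, and G and B are not directly tied, so nothing shorter exists. So d(G,B) = 2.

2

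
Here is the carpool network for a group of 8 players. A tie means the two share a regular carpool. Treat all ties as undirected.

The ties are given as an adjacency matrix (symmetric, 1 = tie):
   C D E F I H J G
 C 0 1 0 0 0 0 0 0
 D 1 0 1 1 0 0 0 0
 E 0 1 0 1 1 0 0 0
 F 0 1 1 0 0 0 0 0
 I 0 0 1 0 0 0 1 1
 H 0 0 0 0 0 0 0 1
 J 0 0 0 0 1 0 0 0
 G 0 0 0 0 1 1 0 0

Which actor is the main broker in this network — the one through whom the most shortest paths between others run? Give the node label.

Unnormalized betweenness of each node: C:0, D:6, E:12, F:0, G:6, H:0, I:14, J:0.
I has the largest value, 14, making it the main broker — the node through which the most shortest paths run.

I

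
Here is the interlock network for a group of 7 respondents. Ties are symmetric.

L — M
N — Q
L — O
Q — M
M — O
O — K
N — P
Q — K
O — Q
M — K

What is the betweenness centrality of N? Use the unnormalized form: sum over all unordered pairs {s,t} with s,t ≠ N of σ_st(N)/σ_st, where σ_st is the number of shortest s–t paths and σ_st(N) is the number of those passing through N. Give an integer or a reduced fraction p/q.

5

Pairs whose geodesics pass through N — P–M: 1; P–O: 1; P–L: 2/2; P–K: 1; P–Q: 1.
All other pairs contribute 0.
Summing the contributions gives betweenness(N) = 5.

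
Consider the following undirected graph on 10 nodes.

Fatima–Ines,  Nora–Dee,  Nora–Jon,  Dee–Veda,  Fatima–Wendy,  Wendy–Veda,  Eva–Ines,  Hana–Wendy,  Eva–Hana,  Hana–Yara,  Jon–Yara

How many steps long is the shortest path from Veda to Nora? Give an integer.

One shortest route is Veda – Dee – Nora, which uses 2 edges, and Veda and Nora are not directly tied, so nothing shorter exists. So d(Veda,Nora) = 2.

2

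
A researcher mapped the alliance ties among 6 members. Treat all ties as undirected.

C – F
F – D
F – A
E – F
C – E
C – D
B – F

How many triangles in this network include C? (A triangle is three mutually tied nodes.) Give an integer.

2

C's neighbors: D, E, and F.
Neighbor pairs that are themselves tied: C–D–F; C–E–F. Each forms one triangle with C, for 2 in total.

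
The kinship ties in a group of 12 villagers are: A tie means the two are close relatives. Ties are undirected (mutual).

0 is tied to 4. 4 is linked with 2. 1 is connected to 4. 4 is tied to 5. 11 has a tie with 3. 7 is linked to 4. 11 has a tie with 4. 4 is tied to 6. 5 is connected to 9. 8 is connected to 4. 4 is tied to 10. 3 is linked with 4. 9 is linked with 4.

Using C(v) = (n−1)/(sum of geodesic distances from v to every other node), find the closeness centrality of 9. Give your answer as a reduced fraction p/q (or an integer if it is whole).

Distances from 9: 0:2, 1:2, 2:2, 3:2, 4:1, 5:1, 6:2, 7:2, 8:2, 10:2, 11:2. Sum = 20.
n = 12, so closeness = 11/20.

11/20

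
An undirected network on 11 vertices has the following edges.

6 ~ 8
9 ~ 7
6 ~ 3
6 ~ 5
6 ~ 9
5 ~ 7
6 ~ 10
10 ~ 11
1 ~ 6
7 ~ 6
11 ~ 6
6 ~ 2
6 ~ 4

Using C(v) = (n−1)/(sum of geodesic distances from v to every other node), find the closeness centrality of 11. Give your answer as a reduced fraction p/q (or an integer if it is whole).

Distances from 11: 1:2, 2:2, 3:2, 4:2, 5:2, 6:1, 7:2, 8:2, 9:2, 10:1. Sum = 18.
n = 11, so closeness = 10/18 = 5/9.

5/9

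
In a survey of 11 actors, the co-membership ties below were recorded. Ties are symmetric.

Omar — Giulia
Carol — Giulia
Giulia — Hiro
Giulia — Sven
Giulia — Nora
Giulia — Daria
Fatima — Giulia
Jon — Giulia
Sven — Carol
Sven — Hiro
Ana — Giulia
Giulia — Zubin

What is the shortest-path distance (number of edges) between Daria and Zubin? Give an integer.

2

One shortest route is Daria – Giulia – Zubin, which uses 2 edges, and Daria and Zubin are not directly tied, so nothing shorter exists. So d(Daria,Zubin) = 2.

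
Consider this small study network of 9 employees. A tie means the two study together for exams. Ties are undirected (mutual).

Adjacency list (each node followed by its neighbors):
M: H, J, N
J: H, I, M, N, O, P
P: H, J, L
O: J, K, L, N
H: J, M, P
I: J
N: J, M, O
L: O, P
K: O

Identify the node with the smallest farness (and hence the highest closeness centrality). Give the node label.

Farness (sum of distances to all others) for each node — H:14, I:17, J:10, K:19, L:16, M:15, N:13, O:12, P:14.
The smallest farness is 10, for J, so J has the highest closeness.

J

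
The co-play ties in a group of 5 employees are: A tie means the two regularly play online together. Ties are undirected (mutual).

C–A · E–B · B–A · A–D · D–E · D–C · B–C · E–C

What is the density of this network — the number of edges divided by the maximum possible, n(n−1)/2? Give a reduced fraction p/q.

There are 8 edges and 5 nodes, so the maximum possible is C(5,2) = 10.
Density = 8/10 = 4/5.

4/5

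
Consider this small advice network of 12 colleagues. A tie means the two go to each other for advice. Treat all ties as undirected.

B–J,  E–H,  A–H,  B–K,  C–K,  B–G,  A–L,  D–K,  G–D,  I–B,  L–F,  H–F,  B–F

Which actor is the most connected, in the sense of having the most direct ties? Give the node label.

Degrees — A:2, B:5, C:1, D:2, E:1, F:3, G:2, H:3, I:1, J:1, K:3, L:2.
The maximum is 5, attained only by B.

B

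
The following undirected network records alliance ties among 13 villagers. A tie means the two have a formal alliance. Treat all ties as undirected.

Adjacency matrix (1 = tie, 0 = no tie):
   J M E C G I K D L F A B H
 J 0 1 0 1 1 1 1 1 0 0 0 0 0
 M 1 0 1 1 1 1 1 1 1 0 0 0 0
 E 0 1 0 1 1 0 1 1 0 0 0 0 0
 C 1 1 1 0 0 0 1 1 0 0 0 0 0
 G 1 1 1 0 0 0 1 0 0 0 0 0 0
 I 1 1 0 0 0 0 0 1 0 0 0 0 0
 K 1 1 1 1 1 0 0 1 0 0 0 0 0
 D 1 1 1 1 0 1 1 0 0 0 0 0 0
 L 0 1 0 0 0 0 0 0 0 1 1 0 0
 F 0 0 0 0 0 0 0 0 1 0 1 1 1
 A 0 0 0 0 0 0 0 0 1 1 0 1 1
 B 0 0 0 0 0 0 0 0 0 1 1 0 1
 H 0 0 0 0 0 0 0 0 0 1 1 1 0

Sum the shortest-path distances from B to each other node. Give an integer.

36

Distances from B: A:1, C:4, D:4, E:4, F:1, G:4, H:1, I:4, J:4, K:4, L:2, M:3.
Sum = 1 + 4 + 4 + 4 + 1 + 4 + 1 + 4 + 4 + 4 + 2 + 3 = 36.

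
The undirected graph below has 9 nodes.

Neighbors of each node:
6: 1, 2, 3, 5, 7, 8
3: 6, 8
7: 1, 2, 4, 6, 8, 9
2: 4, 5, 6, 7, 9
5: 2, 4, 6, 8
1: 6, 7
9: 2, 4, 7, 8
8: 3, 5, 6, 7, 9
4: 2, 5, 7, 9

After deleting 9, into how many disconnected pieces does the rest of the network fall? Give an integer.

1

9's neighbors (2, 4, 7, and 8) remain reachable from one another through other ties, so the rest of the network stays in one piece.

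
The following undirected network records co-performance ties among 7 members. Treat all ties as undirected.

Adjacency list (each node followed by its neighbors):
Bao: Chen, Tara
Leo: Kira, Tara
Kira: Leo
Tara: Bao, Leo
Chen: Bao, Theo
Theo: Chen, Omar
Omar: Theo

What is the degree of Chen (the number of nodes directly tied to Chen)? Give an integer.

Chen is directly tied to Bao and Theo. That is 2 neighbors, so the degree of Chen is 2.

2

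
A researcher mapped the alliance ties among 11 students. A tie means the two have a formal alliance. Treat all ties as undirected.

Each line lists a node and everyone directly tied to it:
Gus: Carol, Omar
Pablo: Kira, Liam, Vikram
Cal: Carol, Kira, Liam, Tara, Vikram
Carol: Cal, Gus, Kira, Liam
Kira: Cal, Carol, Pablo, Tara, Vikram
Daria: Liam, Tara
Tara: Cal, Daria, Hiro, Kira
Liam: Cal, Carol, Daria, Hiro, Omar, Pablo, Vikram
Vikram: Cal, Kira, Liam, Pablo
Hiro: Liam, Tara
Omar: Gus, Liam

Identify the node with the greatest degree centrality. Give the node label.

Degrees — Cal:5, Carol:4, Daria:2, Gus:2, Hiro:2, Kira:5, Liam:7, Omar:2, Pablo:3, Tara:4, Vikram:4.
The maximum is 7, attained only by Liam.

Liam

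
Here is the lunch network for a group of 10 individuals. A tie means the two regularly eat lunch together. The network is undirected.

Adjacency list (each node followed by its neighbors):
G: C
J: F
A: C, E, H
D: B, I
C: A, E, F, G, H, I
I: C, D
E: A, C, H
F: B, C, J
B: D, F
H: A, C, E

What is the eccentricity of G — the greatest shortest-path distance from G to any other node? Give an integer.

Distances from G: A:2, B:3, C:1, D:3, E:2, F:2, H:2, I:2, J:3.
The largest is 3 (to D, J, and B), so the eccentricity of G is 3.

3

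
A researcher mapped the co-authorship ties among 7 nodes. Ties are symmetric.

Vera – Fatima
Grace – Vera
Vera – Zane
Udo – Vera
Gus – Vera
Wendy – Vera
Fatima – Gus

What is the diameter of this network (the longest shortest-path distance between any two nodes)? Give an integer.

Eccentricity of each node (its greatest distance to any other): Fatima:2, Grace:2, Gus:2, Udo:2, Vera:1, Wendy:2, Zane:2.
The maximum eccentricity is 2, realized for instance by the pair Wendy–Gus via Wendy – Vera – Gus. So the diameter is 2.

2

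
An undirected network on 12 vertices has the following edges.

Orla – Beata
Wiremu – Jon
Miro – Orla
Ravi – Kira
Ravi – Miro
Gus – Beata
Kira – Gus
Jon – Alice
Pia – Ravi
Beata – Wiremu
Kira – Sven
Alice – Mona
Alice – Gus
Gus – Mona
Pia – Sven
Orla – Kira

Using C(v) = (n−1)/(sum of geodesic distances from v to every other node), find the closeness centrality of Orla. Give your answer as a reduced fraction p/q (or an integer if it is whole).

11/23

Distances from Orla: Alice:3, Beata:1, Gus:2, Jon:3, Kira:1, Miro:1, Mona:3, Pia:3, Ravi:2, Sven:2, Wiremu:2. Sum = 23.
n = 12, so closeness = 11/23.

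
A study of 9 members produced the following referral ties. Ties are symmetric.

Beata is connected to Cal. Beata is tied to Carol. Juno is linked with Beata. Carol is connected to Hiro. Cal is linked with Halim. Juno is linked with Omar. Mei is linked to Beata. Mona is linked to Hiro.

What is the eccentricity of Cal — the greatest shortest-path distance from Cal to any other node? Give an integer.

Distances from Cal: Beata:1, Carol:2, Halim:1, Hiro:3, Juno:2, Mei:2, Mona:4, Omar:3.
The largest is 4 (to Mona), so the eccentricity of Cal is 4.

4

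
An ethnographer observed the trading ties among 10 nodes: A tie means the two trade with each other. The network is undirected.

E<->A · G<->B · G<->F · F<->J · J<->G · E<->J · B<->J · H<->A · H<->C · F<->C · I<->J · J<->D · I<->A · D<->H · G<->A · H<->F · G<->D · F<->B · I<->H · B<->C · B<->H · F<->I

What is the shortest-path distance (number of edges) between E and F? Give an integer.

2

One shortest route is E – J – F, which uses 2 edges, and E and F are not directly tied, so nothing shorter exists. So d(E,F) = 2.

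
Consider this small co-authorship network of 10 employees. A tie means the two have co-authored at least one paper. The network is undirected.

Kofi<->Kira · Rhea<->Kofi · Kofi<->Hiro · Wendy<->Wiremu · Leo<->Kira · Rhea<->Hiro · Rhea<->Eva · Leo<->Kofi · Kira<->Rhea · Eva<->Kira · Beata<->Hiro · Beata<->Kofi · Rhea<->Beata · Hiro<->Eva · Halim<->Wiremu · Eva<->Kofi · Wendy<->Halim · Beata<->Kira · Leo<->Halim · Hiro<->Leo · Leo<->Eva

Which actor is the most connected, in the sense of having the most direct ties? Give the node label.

Kofi

Degrees — Beata:4, Eva:5, Halim:3, Hiro:5, Kira:5, Kofi:6, Leo:5, Rhea:5, Wendy:2, Wiremu:2.
The maximum is 6, attained only by Kofi.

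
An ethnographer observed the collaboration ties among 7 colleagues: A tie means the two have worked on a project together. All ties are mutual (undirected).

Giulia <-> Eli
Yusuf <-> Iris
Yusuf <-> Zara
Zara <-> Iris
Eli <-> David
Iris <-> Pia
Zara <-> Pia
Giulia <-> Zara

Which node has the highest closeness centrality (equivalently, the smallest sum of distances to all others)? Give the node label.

Zara

Farness (sum of distances to all others) for each node — David:18, Eli:13, Giulia:10, Iris:12, Pia:13, Yusuf:13, Zara:9.
The smallest farness is 9, for Zara, so Zara has the highest closeness.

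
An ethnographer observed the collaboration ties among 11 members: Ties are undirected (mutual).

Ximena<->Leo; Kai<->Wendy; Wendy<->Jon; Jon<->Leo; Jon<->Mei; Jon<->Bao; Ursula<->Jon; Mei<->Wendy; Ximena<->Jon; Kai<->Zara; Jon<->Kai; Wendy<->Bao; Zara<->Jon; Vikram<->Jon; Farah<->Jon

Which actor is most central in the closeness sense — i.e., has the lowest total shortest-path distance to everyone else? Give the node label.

Farness (sum of distances to all others) for each node — Bao:18, Farah:19, Jon:10, Kai:17, Leo:18, Mei:18, Ursula:19, Vikram:19, Wendy:16, Ximena:18, Zara:18.
The smallest farness is 10, for Jon, so Jon has the highest closeness.

Jon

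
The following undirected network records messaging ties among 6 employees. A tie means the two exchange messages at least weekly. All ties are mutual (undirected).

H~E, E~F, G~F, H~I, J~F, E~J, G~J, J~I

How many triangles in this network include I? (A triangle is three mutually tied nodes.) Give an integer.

0

I's neighbors are H and J, but none of them are tied to each other, so no triangle contains I.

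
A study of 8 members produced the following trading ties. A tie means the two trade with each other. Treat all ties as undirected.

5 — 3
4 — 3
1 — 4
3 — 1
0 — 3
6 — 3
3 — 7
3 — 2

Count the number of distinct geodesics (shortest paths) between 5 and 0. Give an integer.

1

The shortest distance is 2, and the only length-2 path is 5–3–0. So there is exactly 1 shortest path.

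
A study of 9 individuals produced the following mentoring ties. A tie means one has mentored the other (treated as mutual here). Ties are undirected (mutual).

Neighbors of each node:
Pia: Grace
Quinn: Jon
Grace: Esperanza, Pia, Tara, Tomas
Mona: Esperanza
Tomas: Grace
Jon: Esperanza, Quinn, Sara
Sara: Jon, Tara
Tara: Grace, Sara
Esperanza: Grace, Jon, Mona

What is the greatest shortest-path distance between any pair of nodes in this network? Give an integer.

4

Eccentricity of each node (its greatest distance to any other): Esperanza:2, Grace:3, Jon:3, Mona:3, Pia:4, Quinn:4, Sara:3, Tara:3, Tomas:4.
The maximum eccentricity is 4, realized for instance by the pair Tomas–Quinn via Tomas – Grace – Esperanza – Jon – Quinn. So the diameter is 4.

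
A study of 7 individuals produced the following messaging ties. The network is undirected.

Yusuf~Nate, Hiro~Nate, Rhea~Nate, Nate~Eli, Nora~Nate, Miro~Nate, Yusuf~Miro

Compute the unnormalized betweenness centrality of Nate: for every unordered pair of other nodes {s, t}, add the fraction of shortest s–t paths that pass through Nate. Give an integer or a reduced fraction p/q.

Pairs whose geodesics pass through Nate — Hiro–Eli: 1; Hiro–Yusuf: 1; Hiro–Miro: 1; Hiro–Nora: 1; Hiro–Rhea: 1; Eli–Yusuf: 1; Eli–Miro: 1; Eli–Nora: 1; Eli–Rhea: 1; Yusuf–Nora: 1; Yusuf–Rhea: 1; Miro–Nora: 1; Miro–Rhea: 1; Nora–Rhea: 1.
All other pairs contribute 0.
Summing the contributions gives betweenness(Nate) = 14.

14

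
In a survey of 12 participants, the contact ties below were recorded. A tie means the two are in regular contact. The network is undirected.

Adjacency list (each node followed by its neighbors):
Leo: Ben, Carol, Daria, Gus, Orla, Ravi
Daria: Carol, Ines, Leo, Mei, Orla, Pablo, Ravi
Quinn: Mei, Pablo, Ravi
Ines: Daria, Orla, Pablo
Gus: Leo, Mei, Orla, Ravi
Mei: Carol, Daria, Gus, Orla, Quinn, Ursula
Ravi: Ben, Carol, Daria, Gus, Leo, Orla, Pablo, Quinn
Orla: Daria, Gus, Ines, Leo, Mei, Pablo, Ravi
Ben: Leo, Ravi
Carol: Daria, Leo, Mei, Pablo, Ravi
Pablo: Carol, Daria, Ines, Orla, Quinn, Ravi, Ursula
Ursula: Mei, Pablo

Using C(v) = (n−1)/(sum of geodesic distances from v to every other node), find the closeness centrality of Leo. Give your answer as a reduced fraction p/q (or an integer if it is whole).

Distances from Leo: Ben:1, Carol:1, Daria:1, Gus:1, Ines:2, Mei:2, Orla:1, Pablo:2, Quinn:2, Ravi:1, Ursula:3. Sum = 17.
n = 12, so closeness = 11/17.

11/17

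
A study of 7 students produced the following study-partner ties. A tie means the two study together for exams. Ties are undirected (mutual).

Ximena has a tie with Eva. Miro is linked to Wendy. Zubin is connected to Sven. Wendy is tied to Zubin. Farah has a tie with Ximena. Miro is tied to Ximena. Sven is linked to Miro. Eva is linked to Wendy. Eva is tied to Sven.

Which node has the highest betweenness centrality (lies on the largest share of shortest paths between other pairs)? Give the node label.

Ximena

Unnormalized betweenness of each node: Eva:10/3, Farah:0, Miro:10/3, Sven:7/3, Wendy:7/3, Ximena:16/3, Zubin:1/3.
Ximena has the largest value, 16/3, making it the main broker — the node through which the most shortest paths run.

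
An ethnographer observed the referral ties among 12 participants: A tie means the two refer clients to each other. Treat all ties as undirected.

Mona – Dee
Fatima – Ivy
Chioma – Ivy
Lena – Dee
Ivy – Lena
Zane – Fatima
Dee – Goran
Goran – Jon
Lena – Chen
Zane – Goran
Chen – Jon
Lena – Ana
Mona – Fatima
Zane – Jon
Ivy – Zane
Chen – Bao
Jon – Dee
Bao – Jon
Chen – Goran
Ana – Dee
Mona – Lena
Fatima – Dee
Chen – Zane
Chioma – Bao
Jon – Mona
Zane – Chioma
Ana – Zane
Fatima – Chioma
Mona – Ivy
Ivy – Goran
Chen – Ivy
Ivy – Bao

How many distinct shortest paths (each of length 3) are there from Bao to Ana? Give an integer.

The shortest distance is 3. The length-3 paths are: Bao–Ivy–Zane–Ana; Bao–Jon–Zane–Ana; Bao–Chen–Zane–Ana; Bao–Chioma–Zane–Ana; Bao–Ivy–Lena–Ana; Bao–Chen–Lena–Ana (and 1 more).
That gives 7 distinct shortest paths.

7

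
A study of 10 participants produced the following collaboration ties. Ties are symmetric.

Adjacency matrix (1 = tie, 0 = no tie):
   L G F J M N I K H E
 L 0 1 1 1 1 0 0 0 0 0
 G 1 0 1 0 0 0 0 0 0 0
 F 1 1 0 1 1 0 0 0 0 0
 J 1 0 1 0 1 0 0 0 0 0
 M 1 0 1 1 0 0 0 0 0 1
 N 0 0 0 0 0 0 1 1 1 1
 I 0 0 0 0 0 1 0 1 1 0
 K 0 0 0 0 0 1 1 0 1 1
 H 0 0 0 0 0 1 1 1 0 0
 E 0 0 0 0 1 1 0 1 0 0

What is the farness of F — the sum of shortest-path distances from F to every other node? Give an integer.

Distances from F: E:2, G:1, H:4, I:4, J:1, K:3, L:1, M:1, N:3.
Sum = 2 + 1 + 4 + 4 + 1 + 3 + 1 + 1 + 3 = 20.

20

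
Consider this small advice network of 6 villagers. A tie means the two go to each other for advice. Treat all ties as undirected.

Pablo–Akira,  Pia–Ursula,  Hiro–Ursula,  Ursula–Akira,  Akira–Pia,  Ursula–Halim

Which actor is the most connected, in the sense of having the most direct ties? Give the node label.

Degrees — Akira:3, Halim:1, Hiro:1, Pablo:1, Pia:2, Ursula:4.
The maximum is 4, attained only by Ursula.

Ursula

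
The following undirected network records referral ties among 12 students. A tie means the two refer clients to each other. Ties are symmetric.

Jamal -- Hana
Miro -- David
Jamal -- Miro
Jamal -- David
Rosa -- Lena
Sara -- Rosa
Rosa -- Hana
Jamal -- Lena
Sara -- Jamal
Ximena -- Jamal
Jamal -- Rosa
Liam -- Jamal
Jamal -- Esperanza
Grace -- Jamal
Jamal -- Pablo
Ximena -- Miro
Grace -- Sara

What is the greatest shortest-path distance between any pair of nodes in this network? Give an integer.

Eccentricity of each node (its greatest distance to any other): David:2, Esperanza:2, Grace:2, Hana:2, Jamal:1, Lena:2, Liam:2, Miro:2, Pablo:2, Rosa:2, Sara:2, Ximena:2.
The maximum eccentricity is 2, realized for instance by the pair Liam–Rosa via Liam – Jamal – Rosa. So the diameter is 2.

2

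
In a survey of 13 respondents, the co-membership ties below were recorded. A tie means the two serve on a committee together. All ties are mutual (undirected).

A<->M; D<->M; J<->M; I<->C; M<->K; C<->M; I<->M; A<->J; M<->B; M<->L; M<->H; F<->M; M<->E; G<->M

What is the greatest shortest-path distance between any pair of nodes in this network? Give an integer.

2

Eccentricity of each node (its greatest distance to any other): A:2, B:2, C:2, D:2, E:2, F:2, G:2, H:2, I:2, J:2, K:2, L:2, M:1.
The maximum eccentricity is 2, realized for instance by the pair A–H via A – M – H. So the diameter is 2.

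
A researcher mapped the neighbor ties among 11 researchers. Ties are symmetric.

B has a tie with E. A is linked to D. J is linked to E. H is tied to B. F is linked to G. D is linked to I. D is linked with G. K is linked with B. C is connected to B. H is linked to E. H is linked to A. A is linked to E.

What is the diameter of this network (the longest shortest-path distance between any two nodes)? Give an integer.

6

Eccentricity of each node (its greatest distance to any other): A:3, B:5, C:6, D:4, E:4, F:6, G:5, H:4, I:5, J:5, K:6.
The maximum eccentricity is 6, realized for instance by the pair C–F via C – B – H – A – D – G – F. So the diameter is 6.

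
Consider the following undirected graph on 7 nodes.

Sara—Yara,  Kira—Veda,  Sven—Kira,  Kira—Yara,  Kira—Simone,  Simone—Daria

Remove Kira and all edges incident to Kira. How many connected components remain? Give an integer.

Without Kira, the remaining ties split the others into: {Veda}; {Sara, Yara}; {Sven}; {Daria, Simone}.
That's 4 separate components.

4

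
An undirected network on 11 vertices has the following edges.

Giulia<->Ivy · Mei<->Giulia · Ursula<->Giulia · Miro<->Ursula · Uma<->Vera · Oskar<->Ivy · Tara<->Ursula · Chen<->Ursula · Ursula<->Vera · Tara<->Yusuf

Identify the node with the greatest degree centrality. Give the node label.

Degrees — Chen:1, Giulia:3, Ivy:2, Mei:1, Miro:1, Oskar:1, Tara:2, Uma:1, Ursula:5, Vera:2, Yusuf:1.
The maximum is 5, attained only by Ursula.

Ursula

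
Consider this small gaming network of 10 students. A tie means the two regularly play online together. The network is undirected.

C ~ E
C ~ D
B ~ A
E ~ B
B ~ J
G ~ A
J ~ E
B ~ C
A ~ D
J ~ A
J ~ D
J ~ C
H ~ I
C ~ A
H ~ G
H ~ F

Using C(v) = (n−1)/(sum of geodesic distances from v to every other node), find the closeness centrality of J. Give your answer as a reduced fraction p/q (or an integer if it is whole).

1/2

Distances from J: A:1, B:1, C:1, D:1, E:1, F:4, G:2, H:3, I:4. Sum = 18.
n = 10, so closeness = 9/18 = 1/2.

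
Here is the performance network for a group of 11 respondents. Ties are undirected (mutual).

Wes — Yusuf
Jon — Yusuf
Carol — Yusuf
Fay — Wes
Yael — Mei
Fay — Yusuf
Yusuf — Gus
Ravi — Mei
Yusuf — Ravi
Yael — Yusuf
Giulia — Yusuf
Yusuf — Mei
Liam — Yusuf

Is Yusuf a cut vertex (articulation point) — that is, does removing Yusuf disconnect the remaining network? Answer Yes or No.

Removing Yusuf leaves {Fay and Wes} with no path to {Liam}, so the network splits into 7 components. Yusuf is a cut vertex.

Yes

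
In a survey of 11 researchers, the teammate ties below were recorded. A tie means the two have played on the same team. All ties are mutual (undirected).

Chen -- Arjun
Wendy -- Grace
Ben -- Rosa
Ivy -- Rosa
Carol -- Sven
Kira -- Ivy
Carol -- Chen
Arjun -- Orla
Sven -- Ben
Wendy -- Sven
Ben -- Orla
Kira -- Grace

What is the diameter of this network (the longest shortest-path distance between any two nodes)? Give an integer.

5

Eccentricity of each node (its greatest distance to any other): Arjun:5, Ben:3, Carol:4, Chen:5, Grace:5, Ivy:5, Kira:5, Orla:4, Rosa:4, Sven:3, Wendy:4.
The maximum eccentricity is 5, realized for instance by the pair Arjun–Grace via Arjun – Orla – Ben – Sven – Wendy – Grace. So the diameter is 5.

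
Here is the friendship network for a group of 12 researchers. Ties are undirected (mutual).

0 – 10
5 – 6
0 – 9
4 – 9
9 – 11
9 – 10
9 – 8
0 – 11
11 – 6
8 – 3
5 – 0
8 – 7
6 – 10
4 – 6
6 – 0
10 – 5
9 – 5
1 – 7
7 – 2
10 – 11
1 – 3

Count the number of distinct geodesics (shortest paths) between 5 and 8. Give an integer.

The shortest distance is 2, and the only length-2 path is 5–9–8. So there is exactly 1 shortest path.

1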